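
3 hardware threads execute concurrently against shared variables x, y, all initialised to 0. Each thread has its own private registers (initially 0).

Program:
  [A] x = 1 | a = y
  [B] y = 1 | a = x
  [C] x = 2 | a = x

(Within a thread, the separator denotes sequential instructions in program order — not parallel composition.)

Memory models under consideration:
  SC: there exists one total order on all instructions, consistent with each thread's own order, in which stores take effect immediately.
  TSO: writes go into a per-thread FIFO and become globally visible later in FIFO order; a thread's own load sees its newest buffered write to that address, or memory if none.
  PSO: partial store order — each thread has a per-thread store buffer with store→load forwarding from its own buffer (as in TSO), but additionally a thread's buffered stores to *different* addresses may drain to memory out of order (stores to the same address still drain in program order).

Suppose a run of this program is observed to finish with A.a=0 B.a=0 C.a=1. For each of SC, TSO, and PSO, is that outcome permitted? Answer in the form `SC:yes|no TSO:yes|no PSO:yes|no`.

outcome vector order: (A.a,B.a,C.a)
SC (9): 011; 012; 022; 101; 102; 111; 112; 121; 122
TSO (12): 001; 002; 011; 012; 021; 022; 101; 102; 111; 112; 121; 122
PSO (12): 001; 002; 011; 012; 021; 022; 101; 102; 111; 112; 121; 122
target 001 ∈ {TSO,PSO}

SC:no TSO:yes PSO:yes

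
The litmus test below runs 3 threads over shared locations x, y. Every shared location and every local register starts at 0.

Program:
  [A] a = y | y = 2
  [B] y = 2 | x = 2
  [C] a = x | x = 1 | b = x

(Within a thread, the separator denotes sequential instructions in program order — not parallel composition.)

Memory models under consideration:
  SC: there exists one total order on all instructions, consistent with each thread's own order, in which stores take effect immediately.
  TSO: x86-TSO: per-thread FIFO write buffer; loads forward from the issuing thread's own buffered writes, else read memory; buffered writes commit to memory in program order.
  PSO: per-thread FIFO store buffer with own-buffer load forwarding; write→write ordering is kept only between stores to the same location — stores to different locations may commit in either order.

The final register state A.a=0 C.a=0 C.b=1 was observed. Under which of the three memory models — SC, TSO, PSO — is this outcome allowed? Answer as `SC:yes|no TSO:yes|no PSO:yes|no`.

SC:yes TSO:yes PSO:yes

outcome vector order: (A.a,C.a,C.b)
under SC → 001; 002; 021; 201; 202; 221
under TSO → 001; 002; 021; 201; 202; 221
under PSO → 001; 002; 021; 201; 202; 221
target 001 ∈ {SC,TSO,PSO}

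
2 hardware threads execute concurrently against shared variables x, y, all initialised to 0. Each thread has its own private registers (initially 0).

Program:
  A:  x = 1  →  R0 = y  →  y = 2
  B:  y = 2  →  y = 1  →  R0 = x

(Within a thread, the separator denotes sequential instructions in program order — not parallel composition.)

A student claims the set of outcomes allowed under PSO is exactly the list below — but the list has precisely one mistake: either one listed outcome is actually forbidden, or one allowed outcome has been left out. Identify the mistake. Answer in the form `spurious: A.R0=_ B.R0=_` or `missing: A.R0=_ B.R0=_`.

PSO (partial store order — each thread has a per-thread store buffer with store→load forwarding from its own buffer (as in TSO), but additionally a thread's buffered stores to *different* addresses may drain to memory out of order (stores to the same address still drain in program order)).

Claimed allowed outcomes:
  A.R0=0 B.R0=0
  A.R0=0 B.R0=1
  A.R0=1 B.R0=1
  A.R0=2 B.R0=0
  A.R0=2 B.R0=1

outcome vector order: (A.R0,B.R0)
under PSO → (0,0); (0,1); (1,0); (1,1); (2,0); (2,1)
PSO∖claimed = {(1,0)}

missing: A.R0=1 B.R0=0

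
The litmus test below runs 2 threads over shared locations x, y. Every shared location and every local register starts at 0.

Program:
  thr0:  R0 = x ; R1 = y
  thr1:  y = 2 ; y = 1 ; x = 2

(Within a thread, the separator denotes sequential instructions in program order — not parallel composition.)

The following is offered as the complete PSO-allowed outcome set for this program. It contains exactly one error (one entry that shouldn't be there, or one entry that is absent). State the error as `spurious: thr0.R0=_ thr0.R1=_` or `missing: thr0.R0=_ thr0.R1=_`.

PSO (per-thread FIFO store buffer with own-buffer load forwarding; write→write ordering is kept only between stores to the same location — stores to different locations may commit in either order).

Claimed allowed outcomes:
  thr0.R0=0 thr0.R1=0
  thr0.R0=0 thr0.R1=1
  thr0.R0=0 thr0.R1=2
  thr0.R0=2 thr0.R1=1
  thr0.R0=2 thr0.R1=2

outcome vector order: (thr0.R0,thr0.R1)
[PSO] allowed = {00; 01; 02; 20; 21; 22}
PSO∖claimed = {20}

missing: thr0.R0=2 thr0.R1=0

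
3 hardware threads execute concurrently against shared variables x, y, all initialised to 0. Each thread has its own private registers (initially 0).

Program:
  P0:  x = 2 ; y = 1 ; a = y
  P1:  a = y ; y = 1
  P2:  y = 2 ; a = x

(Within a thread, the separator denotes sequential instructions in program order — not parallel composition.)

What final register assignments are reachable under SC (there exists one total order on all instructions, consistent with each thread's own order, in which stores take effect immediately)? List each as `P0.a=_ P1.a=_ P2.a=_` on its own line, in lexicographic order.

P0.a=1 P1.a=0 P2.a=0
P0.a=1 P1.a=0 P2.a=2
P0.a=1 P1.a=1 P2.a=0
P0.a=1 P1.a=1 P2.a=2
P0.a=1 P1.a=2 P2.a=0
P0.a=1 P1.a=2 P2.a=2
P0.a=2 P1.a=0 P2.a=2
P0.a=2 P1.a=1 P2.a=2
P0.a=2 P1.a=2 P2.a=2

outcome vector order: (P0.a,P1.a,P2.a)
|SC outcomes| = 9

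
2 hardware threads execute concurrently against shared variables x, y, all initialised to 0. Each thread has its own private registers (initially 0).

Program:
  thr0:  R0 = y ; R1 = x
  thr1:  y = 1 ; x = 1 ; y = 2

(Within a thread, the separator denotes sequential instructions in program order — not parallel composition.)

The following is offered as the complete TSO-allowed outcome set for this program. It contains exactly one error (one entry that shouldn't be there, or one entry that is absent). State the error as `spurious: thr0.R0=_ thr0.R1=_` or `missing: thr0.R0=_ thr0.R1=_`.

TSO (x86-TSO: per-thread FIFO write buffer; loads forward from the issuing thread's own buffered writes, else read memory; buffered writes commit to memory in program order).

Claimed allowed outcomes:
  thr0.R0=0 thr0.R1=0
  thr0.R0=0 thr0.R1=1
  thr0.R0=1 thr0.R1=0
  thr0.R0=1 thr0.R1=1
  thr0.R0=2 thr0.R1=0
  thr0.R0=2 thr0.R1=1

outcome vector order: (thr0.R0,thr0.R1)
under TSO → (0,0); (0,1); (1,0); (1,1); (2,1)
claimed∖TSO = {(2,0)}

spurious: thr0.R0=2 thr0.R1=0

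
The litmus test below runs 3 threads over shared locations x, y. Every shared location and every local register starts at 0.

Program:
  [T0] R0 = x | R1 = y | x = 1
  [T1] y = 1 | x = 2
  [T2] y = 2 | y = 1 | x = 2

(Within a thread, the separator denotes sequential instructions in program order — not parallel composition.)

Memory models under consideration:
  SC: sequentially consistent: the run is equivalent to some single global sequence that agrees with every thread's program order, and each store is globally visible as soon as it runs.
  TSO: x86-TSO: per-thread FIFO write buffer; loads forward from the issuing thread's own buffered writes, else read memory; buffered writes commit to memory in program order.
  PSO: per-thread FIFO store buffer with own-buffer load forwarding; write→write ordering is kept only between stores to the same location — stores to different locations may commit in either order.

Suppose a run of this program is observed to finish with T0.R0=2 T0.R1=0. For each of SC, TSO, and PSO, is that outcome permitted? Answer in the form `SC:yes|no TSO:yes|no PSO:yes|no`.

outcome vector order: (T0.R0,T0.R1)
SC (5): 00, 01, 02, 21, 22
TSO (5): 00, 01, 02, 21, 22
PSO (6): 00, 01, 02, 20, 21, 22
target 20 ∈ {PSO}

SC:no TSO:no PSO:yes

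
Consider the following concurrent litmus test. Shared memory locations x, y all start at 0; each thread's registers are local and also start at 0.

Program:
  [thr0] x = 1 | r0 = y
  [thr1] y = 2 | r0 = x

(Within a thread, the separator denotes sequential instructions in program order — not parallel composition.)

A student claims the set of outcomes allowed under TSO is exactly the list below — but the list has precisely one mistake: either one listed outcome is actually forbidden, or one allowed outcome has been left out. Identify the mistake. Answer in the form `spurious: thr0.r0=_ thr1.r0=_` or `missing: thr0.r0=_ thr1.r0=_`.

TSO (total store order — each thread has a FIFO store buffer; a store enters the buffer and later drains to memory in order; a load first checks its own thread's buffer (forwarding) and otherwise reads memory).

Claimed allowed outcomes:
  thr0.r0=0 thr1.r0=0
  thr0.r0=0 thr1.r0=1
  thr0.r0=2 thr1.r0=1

outcome vector order: (thr0.r0,thr1.r0)
TSO: 4 outcomes — {0/0, 0/1, 2/0, 2/1}
TSO∖claimed = {2/0}

missing: thr0.r0=2 thr1.r0=0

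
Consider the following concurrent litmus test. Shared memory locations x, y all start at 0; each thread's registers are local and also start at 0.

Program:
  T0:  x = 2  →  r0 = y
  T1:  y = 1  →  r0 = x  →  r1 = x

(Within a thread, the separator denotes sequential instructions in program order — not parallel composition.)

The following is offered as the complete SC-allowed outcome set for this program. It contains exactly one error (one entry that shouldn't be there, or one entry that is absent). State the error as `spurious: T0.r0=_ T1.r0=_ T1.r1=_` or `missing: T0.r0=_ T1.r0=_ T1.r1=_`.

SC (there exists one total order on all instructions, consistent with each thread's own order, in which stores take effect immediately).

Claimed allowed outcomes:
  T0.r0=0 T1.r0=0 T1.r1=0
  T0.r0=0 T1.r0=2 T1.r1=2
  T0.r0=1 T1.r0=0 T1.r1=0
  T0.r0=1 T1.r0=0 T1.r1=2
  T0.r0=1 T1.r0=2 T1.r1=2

spurious: T0.r0=0 T1.r0=0 T1.r1=0

outcome vector order: (T0.r0,T1.r0,T1.r1)
under SC → (0,2,2), (1,0,0), (1,0,2), (1,2,2)
claimed∖SC = {(0,0,0)}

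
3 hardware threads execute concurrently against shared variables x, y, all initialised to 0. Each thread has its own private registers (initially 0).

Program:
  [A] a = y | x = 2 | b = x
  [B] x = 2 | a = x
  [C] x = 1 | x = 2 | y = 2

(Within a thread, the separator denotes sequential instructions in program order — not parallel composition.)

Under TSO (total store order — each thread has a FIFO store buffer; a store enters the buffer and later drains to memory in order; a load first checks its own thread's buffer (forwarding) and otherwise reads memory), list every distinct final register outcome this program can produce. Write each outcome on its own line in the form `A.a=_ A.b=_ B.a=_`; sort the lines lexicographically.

A.a=0 A.b=1 B.a=1
A.a=0 A.b=1 B.a=2
A.a=0 A.b=2 B.a=1
A.a=0 A.b=2 B.a=2
A.a=2 A.b=2 B.a=1
A.a=2 A.b=2 B.a=2

outcome vector order: (A.a,A.b,B.a)
|TSO outcomes| = 6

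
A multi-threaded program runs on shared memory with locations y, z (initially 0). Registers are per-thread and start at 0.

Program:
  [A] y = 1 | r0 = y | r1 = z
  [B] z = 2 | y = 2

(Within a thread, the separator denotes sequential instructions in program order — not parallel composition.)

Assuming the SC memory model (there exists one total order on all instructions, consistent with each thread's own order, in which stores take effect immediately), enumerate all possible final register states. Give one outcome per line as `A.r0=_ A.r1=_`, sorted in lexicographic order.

outcome vector order: (A.r0,A.r1)
|SC outcomes| = 3

A.r0=1 A.r1=0
A.r0=1 A.r1=2
A.r0=2 A.r1=2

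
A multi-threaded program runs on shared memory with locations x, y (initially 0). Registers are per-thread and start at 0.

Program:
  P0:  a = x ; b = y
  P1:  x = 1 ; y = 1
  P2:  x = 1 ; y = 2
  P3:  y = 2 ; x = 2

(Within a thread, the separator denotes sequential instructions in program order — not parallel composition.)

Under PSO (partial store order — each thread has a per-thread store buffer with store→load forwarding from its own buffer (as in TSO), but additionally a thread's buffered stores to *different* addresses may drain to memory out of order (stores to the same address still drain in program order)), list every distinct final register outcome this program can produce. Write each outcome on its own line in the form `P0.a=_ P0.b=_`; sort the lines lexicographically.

P0.a=0 P0.b=0
P0.a=0 P0.b=1
P0.a=0 P0.b=2
P0.a=1 P0.b=0
P0.a=1 P0.b=1
P0.a=1 P0.b=2
P0.a=2 P0.b=0
P0.a=2 P0.b=1
P0.a=2 P0.b=2

outcome vector order: (P0.a,P0.b)
|PSO outcomes| = 9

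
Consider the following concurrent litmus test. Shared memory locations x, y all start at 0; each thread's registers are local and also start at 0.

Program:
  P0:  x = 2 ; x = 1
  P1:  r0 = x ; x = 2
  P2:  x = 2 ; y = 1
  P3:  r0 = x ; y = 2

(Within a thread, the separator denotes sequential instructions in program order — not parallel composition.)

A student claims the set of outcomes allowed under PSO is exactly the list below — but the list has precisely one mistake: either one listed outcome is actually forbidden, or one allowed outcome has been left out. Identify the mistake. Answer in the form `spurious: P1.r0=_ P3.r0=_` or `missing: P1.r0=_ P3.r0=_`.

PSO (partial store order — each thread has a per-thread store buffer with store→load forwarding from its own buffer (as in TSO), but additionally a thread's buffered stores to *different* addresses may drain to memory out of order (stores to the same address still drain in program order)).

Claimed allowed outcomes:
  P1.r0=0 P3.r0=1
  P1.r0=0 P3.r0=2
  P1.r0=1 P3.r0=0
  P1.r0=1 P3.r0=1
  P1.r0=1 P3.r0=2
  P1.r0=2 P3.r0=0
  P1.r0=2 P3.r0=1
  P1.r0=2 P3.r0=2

missing: P1.r0=0 P3.r0=0

outcome vector order: (P1.r0,P3.r0)
PSO: 9 outcomes — {0/0 0/1 0/2 1/0 1/1 1/2 2/0 2/1 2/2}
PSO∖claimed = {0/0}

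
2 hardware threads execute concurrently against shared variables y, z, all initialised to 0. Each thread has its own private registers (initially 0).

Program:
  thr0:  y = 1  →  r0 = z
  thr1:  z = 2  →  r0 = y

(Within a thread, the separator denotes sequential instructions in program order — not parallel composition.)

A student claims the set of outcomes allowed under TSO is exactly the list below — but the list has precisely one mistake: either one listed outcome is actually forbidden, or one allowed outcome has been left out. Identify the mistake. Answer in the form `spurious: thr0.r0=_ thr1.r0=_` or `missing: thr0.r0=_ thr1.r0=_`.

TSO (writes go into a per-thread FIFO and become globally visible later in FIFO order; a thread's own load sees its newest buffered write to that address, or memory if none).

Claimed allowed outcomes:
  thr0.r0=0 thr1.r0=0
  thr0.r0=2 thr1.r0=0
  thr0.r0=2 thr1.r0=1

missing: thr0.r0=0 thr1.r0=1

outcome vector order: (thr0.r0,thr1.r0)
TSO: 4 outcomes — {<0 0> <0 1> <2 0> <2 1>}
TSO∖claimed = {<0 1>}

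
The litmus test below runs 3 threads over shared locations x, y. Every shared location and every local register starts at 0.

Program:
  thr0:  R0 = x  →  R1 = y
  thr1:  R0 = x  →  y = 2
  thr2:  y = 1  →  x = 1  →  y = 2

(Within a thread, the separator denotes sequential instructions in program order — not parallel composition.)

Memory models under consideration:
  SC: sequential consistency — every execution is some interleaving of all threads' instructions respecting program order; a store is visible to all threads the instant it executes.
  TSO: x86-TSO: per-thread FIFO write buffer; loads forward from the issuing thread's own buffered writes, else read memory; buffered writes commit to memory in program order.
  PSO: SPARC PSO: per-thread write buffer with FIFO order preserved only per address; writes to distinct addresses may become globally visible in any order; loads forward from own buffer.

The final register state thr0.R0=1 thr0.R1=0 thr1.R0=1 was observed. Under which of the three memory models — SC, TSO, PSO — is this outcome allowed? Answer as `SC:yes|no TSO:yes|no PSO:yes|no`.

outcome vector order: (thr0.R0,thr0.R1,thr1.R0)
SC (10): <0 0 0>; <0 0 1>; <0 1 0>; <0 1 1>; <0 2 0>; <0 2 1>; <1 1 0>; <1 1 1>; <1 2 0>; <1 2 1>
TSO (10): <0 0 0>; <0 0 1>; <0 1 0>; <0 1 1>; <0 2 0>; <0 2 1>; <1 1 0>; <1 1 1>; <1 2 0>; <1 2 1>
PSO (12): <0 0 0>; <0 0 1>; <0 1 0>; <0 1 1>; <0 2 0>; <0 2 1>; <1 0 0>; <1 0 1>; <1 1 0>; <1 1 1>; <1 2 0>; <1 2 1>
target <1 0 1> ∈ {PSO}

SC:no TSO:no PSO:yes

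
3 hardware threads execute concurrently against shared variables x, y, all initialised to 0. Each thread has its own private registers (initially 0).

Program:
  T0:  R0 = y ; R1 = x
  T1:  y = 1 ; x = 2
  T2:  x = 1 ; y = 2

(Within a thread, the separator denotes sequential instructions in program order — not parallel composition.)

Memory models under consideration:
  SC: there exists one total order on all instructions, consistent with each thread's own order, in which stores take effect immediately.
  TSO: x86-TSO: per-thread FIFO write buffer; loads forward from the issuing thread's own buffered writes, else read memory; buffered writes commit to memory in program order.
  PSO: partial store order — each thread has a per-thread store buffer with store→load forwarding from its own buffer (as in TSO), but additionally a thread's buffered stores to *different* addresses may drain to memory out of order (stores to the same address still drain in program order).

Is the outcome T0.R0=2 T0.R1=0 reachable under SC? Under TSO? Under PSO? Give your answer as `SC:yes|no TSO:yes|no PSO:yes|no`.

outcome vector order: (T0.R0,T0.R1)
SC (8): (0,0) (0,1) (0,2) (1,0) (1,1) (1,2) (2,1) (2,2)
TSO (8): (0,0) (0,1) (0,2) (1,0) (1,1) (1,2) (2,1) (2,2)
PSO (9): (0,0) (0,1) (0,2) (1,0) (1,1) (1,2) (2,0) (2,1) (2,2)
target (2,0) ∈ {PSO}

SC:no TSO:no PSO:yes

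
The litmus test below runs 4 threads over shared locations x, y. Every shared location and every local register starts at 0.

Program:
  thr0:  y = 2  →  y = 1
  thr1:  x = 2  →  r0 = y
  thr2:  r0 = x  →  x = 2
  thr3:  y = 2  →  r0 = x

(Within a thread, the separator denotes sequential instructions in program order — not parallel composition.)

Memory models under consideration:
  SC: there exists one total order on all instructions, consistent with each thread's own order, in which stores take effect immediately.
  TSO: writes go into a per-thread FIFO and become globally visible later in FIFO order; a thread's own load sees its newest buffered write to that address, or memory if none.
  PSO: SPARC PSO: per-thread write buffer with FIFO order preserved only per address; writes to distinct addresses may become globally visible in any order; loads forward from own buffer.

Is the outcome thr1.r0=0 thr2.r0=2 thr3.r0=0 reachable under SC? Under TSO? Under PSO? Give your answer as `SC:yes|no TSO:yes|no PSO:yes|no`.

outcome vector order: (thr1.r0,thr2.r0,thr3.r0)
under SC → 0/0/2; 0/2/2; 1/0/0; 1/0/2; 1/2/0; 1/2/2; 2/0/0; 2/0/2; 2/2/0; 2/2/2
under TSO → 0/0/0; 0/0/2; 0/2/0; 0/2/2; 1/0/0; 1/0/2; 1/2/0; 1/2/2; 2/0/0; 2/0/2; 2/2/0; 2/2/2
under PSO → 0/0/0; 0/0/2; 0/2/0; 0/2/2; 1/0/0; 1/0/2; 1/2/0; 1/2/2; 2/0/0; 2/0/2; 2/2/0; 2/2/2
target 0/2/0 ∈ {TSO,PSO}

SC:no TSO:yes PSO:yes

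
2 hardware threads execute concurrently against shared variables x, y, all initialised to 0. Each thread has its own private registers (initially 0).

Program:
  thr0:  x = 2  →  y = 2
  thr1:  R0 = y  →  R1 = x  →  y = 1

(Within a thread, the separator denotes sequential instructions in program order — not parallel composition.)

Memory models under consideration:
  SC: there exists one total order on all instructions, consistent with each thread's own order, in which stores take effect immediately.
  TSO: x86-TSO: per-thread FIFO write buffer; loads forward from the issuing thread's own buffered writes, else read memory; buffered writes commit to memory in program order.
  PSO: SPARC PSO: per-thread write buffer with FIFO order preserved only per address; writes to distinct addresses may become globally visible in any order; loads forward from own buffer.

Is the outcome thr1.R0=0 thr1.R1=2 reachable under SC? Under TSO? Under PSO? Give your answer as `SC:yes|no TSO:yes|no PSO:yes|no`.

SC:yes TSO:yes PSO:yes

outcome vector order: (thr1.R0,thr1.R1)
under SC → 00 02 22
under TSO → 00 02 22
under PSO → 00 02 20 22
target 02 ∈ {SC,TSO,PSO}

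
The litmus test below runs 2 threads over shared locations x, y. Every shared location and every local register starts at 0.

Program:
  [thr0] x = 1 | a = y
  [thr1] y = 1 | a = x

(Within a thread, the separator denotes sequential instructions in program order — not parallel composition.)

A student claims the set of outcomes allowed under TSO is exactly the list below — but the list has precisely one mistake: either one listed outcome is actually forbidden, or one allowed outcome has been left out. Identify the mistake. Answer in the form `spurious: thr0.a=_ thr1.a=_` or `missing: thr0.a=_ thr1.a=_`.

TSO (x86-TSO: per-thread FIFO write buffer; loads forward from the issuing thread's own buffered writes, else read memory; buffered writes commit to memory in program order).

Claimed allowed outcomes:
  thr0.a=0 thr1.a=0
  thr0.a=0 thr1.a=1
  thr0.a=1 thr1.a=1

missing: thr0.a=1 thr1.a=0

outcome vector order: (thr0.a,thr1.a)
TSO (4): <0 0> <0 1> <1 0> <1 1>
TSO∖claimed = {<1 0>}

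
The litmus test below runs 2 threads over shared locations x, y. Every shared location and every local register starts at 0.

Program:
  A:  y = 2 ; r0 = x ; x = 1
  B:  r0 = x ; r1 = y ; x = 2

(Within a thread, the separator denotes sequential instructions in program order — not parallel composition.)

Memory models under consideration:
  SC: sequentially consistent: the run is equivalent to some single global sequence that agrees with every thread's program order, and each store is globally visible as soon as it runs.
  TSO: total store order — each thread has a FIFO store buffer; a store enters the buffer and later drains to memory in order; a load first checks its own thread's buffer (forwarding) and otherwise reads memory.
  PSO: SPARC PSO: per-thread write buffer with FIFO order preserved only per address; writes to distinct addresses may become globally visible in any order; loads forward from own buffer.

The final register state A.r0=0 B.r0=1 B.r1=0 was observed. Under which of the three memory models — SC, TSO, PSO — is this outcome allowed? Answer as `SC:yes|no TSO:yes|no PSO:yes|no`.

SC:no TSO:no PSO:yes

outcome vector order: (A.r0,B.r0,B.r1)
[SC] allowed = {(0,0,0); (0,0,2); (0,1,2); (2,0,0); (2,0,2)}
[TSO] allowed = {(0,0,0); (0,0,2); (0,1,2); (2,0,0); (2,0,2)}
[PSO] allowed = {(0,0,0); (0,0,2); (0,1,0); (0,1,2); (2,0,0); (2,0,2)}
target (0,1,0) ∈ {PSO}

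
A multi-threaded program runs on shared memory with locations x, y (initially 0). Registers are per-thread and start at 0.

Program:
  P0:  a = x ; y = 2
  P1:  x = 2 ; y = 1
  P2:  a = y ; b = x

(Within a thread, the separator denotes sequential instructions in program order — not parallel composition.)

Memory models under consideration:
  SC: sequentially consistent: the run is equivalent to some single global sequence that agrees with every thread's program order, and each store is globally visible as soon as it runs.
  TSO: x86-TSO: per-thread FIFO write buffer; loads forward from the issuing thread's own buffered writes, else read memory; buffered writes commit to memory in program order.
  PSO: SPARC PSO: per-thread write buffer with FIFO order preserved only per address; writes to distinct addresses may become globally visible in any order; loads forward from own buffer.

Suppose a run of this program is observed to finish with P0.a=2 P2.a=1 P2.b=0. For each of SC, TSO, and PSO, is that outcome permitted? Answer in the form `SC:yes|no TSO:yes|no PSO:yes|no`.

outcome vector order: (P0.a,P2.a,P2.b)
SC: 9 outcomes — {(0,0,0); (0,0,2); (0,1,2); (0,2,0); (0,2,2); (2,0,0); (2,0,2); (2,1,2); (2,2,2)}
TSO: 9 outcomes — {(0,0,0); (0,0,2); (0,1,2); (0,2,0); (0,2,2); (2,0,0); (2,0,2); (2,1,2); (2,2,2)}
PSO: 11 outcomes — {(0,0,0); (0,0,2); (0,1,0); (0,1,2); (0,2,0); (0,2,2); (2,0,0); (2,0,2); (2,1,0); (2,1,2); (2,2,2)}
target (2,1,0) ∈ {PSO}

SC:no TSO:no PSO:yes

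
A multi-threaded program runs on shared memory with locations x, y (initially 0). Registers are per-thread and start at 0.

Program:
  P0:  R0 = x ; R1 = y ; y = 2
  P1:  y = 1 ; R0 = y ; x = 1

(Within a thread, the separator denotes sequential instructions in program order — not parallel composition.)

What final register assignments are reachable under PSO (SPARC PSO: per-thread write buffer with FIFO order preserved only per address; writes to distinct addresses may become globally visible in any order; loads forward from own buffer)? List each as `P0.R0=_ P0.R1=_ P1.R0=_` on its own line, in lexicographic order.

P0.R0=0 P0.R1=0 P1.R0=1
P0.R0=0 P0.R1=0 P1.R0=2
P0.R0=0 P0.R1=1 P1.R0=1
P0.R0=0 P0.R1=1 P1.R0=2
P0.R0=1 P0.R1=0 P1.R0=1
P0.R0=1 P0.R1=1 P1.R0=1

outcome vector order: (P0.R0,P0.R1,P1.R0)
|PSO outcomes| = 6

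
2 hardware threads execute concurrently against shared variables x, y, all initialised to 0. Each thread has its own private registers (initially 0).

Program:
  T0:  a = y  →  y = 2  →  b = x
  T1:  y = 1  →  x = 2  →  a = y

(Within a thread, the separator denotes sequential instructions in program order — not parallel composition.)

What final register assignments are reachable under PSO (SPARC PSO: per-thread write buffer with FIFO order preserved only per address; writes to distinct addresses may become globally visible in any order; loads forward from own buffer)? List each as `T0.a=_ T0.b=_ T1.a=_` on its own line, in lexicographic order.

outcome vector order: (T0.a,T0.b,T1.a)
|PSO outcomes| = 8

T0.a=0 T0.b=0 T1.a=1
T0.a=0 T0.b=0 T1.a=2
T0.a=0 T0.b=2 T1.a=1
T0.a=0 T0.b=2 T1.a=2
T0.a=1 T0.b=0 T1.a=1
T0.a=1 T0.b=0 T1.a=2
T0.a=1 T0.b=2 T1.a=1
T0.a=1 T0.b=2 T1.a=2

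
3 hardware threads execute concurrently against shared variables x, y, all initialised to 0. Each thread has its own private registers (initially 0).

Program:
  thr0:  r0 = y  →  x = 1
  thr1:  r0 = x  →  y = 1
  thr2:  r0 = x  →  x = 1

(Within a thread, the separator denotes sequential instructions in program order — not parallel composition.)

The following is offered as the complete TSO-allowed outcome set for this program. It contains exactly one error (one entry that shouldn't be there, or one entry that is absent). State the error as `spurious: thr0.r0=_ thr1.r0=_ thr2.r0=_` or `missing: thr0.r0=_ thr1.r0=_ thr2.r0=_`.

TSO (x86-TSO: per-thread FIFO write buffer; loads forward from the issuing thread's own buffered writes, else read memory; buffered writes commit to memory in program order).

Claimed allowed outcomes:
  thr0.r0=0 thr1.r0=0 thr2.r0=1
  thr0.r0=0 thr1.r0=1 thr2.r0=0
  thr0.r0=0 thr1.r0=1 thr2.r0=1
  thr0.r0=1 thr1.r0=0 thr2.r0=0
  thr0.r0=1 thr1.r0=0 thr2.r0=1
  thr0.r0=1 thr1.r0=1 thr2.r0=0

outcome vector order: (thr0.r0,thr1.r0,thr2.r0)
[TSO] allowed = {0/0/0; 0/0/1; 0/1/0; 0/1/1; 1/0/0; 1/0/1; 1/1/0}
TSO∖claimed = {0/0/0}

missing: thr0.r0=0 thr1.r0=0 thr2.r0=0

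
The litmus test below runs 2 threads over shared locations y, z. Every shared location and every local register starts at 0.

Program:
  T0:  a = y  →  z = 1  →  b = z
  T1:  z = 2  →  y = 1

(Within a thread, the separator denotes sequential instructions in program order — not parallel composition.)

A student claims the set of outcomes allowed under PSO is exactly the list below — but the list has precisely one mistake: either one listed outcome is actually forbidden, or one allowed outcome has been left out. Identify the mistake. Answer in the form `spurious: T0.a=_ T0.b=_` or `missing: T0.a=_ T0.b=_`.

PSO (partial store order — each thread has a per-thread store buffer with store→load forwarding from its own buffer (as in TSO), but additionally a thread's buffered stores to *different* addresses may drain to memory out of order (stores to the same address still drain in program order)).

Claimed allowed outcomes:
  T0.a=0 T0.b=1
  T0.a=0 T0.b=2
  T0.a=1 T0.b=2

missing: T0.a=1 T0.b=1

outcome vector order: (T0.a,T0.b)
[PSO] allowed = {0/1; 0/2; 1/1; 1/2}
PSO∖claimed = {1/1}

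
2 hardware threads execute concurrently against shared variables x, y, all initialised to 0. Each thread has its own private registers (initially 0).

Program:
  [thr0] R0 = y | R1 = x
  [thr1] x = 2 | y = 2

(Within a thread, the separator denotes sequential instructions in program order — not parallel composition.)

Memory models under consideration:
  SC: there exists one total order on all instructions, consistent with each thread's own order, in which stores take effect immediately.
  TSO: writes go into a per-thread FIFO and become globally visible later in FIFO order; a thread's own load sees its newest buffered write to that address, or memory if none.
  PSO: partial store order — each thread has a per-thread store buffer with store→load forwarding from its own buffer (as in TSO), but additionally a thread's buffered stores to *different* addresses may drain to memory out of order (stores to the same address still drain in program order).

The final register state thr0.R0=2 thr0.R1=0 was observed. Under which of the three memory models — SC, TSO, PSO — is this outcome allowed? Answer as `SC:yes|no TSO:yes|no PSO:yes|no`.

outcome vector order: (thr0.R0,thr0.R1)
[SC] allowed = {0/0 0/2 2/2}
[TSO] allowed = {0/0 0/2 2/2}
[PSO] allowed = {0/0 0/2 2/0 2/2}
target 2/0 ∈ {PSO}

SC:no TSO:no PSO:yes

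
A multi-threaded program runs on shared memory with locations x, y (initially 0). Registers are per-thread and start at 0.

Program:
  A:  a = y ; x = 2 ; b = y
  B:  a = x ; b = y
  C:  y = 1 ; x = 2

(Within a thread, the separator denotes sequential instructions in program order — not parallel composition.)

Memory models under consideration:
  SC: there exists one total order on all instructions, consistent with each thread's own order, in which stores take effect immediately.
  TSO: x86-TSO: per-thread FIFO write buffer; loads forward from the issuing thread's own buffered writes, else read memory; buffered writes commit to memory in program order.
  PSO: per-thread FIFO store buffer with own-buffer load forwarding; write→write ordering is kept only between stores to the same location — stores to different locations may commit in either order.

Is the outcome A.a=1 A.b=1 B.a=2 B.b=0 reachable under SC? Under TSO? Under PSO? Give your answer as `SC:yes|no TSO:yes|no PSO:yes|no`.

outcome vector order: (A.a,A.b,B.a,B.b)
SC: 11 outcomes — {(0,0,0,0), (0,0,0,1), (0,0,2,0), (0,0,2,1), (0,1,0,0), (0,1,0,1), (0,1,2,0), (0,1,2,1), (1,1,0,0), (1,1,0,1), (1,1,2,1)}
TSO: 11 outcomes — {(0,0,0,0), (0,0,0,1), (0,0,2,0), (0,0,2,1), (0,1,0,0), (0,1,0,1), (0,1,2,0), (0,1,2,1), (1,1,0,0), (1,1,0,1), (1,1,2,1)}
PSO: 12 outcomes — {(0,0,0,0), (0,0,0,1), (0,0,2,0), (0,0,2,1), (0,1,0,0), (0,1,0,1), (0,1,2,0), (0,1,2,1), (1,1,0,0), (1,1,0,1), (1,1,2,0), (1,1,2,1)}
target (1,1,2,0) ∈ {PSO}

SC:no TSO:no PSO:yes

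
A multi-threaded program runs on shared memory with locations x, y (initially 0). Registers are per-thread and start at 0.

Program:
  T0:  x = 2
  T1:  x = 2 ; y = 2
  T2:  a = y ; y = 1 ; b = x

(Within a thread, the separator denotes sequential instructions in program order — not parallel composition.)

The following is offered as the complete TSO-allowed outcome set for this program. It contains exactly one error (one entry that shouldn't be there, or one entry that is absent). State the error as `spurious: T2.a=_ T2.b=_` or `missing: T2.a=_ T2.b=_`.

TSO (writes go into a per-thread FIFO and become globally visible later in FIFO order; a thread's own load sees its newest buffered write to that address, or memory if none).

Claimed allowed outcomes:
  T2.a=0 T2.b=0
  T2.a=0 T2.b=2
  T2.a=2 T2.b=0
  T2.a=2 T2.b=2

outcome vector order: (T2.a,T2.b)
TSO (3): 0/0, 0/2, 2/2
claimed∖TSO = {2/0}

spurious: T2.a=2 T2.b=0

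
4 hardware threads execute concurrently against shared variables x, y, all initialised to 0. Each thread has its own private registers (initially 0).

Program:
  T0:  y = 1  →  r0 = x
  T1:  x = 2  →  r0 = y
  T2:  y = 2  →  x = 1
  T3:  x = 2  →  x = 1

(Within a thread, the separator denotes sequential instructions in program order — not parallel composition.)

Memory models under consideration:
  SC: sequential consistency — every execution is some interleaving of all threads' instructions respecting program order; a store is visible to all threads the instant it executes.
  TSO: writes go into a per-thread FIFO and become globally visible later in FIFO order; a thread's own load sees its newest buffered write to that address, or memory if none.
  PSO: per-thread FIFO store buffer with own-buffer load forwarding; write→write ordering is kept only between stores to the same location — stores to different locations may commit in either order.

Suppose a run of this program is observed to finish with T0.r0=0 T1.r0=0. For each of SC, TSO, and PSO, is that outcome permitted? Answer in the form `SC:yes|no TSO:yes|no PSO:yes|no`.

outcome vector order: (T0.r0,T1.r0)
SC (8): (0,1), (0,2), (1,0), (1,1), (1,2), (2,0), (2,1), (2,2)
TSO (9): (0,0), (0,1), (0,2), (1,0), (1,1), (1,2), (2,0), (2,1), (2,2)
PSO (9): (0,0), (0,1), (0,2), (1,0), (1,1), (1,2), (2,0), (2,1), (2,2)
target (0,0) ∈ {TSO,PSO}

SC:no TSO:yes PSO:yes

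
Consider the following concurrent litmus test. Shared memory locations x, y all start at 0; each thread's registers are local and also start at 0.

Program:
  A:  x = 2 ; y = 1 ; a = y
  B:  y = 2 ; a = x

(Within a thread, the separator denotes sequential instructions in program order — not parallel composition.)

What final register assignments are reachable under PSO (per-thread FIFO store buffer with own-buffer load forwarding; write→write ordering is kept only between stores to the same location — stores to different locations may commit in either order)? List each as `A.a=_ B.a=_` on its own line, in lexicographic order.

A.a=1 B.a=0
A.a=1 B.a=2
A.a=2 B.a=0
A.a=2 B.a=2

outcome vector order: (A.a,B.a)
|PSO outcomes| = 4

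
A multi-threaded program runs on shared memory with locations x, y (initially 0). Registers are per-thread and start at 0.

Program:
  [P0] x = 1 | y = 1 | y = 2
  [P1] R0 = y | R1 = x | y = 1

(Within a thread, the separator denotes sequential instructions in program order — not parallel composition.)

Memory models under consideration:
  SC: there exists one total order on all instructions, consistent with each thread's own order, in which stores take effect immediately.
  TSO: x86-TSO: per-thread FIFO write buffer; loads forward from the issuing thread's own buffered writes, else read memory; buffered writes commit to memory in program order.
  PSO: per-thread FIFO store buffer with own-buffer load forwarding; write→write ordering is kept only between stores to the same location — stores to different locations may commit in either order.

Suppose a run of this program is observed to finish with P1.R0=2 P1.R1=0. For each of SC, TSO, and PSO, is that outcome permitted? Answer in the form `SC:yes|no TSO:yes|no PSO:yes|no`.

outcome vector order: (P1.R0,P1.R1)
SC (4): <0 0> <0 1> <1 1> <2 1>
TSO (4): <0 0> <0 1> <1 1> <2 1>
PSO (6): <0 0> <0 1> <1 0> <1 1> <2 0> <2 1>
target <2 0> ∈ {PSO}

SC:no TSO:no PSO:yes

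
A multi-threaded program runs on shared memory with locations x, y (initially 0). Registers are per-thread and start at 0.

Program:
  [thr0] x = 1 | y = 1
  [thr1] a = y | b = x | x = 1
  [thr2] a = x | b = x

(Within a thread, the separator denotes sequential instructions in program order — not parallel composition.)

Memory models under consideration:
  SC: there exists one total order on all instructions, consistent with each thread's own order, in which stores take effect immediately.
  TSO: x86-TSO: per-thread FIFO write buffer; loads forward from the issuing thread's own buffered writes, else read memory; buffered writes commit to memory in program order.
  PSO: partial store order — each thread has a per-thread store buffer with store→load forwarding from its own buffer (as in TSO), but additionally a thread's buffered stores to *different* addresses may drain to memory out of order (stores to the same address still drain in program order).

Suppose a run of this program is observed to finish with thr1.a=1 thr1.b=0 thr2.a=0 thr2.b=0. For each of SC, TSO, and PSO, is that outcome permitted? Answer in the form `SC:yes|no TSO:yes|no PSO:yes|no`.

outcome vector order: (thr1.a,thr1.b,thr2.a,thr2.b)
SC (9): (0,0,0,0), (0,0,0,1), (0,0,1,1), (0,1,0,0), (0,1,0,1), (0,1,1,1), (1,1,0,0), (1,1,0,1), (1,1,1,1)
TSO (9): (0,0,0,0), (0,0,0,1), (0,0,1,1), (0,1,0,0), (0,1,0,1), (0,1,1,1), (1,1,0,0), (1,1,0,1), (1,1,1,1)
PSO (12): (0,0,0,0), (0,0,0,1), (0,0,1,1), (0,1,0,0), (0,1,0,1), (0,1,1,1), (1,0,0,0), (1,0,0,1), (1,0,1,1), (1,1,0,0), (1,1,0,1), (1,1,1,1)
target (1,0,0,0) ∈ {PSO}

SC:no TSO:no PSO:yes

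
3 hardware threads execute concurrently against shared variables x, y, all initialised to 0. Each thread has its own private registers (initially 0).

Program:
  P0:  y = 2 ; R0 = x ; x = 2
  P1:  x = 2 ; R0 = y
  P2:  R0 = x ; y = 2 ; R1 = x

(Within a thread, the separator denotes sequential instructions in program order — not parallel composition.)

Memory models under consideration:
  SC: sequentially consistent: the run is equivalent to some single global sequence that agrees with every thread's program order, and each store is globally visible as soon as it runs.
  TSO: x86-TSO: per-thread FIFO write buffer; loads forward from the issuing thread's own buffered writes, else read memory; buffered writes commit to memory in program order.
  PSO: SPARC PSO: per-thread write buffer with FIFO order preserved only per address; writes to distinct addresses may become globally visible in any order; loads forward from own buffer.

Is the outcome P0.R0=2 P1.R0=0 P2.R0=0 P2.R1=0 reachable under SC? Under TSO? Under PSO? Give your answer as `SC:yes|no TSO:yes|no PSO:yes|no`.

SC:no TSO:yes PSO:yes

outcome vector order: (P0.R0,P1.R0,P2.R0,P2.R1)
[SC] allowed = {0/2/0/0; 0/2/0/2; 0/2/2/2; 2/0/0/2; 2/0/2/2; 2/2/0/0; 2/2/0/2; 2/2/2/2}
[TSO] allowed = {0/0/0/0; 0/0/0/2; 0/0/2/2; 0/2/0/0; 0/2/0/2; 0/2/2/2; 2/0/0/0; 2/0/0/2; 2/0/2/2; 2/2/0/0; 2/2/0/2; 2/2/2/2}
[PSO] allowed = {0/0/0/0; 0/0/0/2; 0/0/2/2; 0/2/0/0; 0/2/0/2; 0/2/2/2; 2/0/0/0; 2/0/0/2; 2/0/2/2; 2/2/0/0; 2/2/0/2; 2/2/2/2}
target 2/0/0/0 ∈ {TSO,PSO}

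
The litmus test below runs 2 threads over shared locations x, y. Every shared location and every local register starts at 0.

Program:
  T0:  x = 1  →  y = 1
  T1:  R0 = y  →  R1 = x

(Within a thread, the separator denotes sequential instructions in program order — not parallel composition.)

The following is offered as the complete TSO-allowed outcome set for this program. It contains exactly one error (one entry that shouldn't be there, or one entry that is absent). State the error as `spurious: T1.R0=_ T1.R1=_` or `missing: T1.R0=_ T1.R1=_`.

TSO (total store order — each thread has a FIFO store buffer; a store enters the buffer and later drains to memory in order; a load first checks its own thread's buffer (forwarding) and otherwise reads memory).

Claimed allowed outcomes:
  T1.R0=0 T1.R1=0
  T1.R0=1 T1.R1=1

missing: T1.R0=0 T1.R1=1

outcome vector order: (T1.R0,T1.R1)
[TSO] allowed = {00; 01; 11}
TSO∖claimed = {01}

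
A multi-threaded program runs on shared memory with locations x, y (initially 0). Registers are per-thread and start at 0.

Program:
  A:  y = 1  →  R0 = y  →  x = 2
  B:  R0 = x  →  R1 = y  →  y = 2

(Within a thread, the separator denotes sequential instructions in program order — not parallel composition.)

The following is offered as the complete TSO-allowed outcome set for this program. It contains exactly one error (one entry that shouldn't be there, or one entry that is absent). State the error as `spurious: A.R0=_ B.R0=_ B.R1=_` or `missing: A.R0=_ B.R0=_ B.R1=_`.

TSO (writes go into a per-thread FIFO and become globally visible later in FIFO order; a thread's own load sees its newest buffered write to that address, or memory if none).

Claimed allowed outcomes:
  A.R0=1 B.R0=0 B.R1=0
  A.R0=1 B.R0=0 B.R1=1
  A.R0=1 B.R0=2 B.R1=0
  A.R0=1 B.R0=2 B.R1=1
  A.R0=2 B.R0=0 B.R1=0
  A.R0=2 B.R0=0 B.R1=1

outcome vector order: (A.R0,B.R0,B.R1)
[TSO] allowed = {1/0/0 1/0/1 1/2/1 2/0/0 2/0/1}
claimed∖TSO = {1/2/0}

spurious: A.R0=1 B.R0=2 B.R1=0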